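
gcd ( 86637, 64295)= 1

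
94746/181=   523 + 83/181 = 523.46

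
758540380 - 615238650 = 143301730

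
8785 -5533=3252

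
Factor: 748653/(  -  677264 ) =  - 2^( - 4 ) * 3^1*7^( - 1)*61^1* 4091^1 * 6047^( - 1) 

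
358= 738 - 380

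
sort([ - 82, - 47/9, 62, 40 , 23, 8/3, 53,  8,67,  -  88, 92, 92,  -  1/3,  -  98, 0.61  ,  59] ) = [ - 98, - 88, - 82 , - 47/9,-1/3 , 0.61, 8/3, 8, 23, 40, 53,59,62,67, 92,92 ]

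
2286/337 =2286/337 = 6.78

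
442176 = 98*4512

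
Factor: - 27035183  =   - 7^1 * 3862169^1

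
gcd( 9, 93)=3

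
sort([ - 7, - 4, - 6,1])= [ -7 , - 6, - 4,1]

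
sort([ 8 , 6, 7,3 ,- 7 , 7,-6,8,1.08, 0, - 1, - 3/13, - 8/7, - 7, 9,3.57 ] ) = [ - 7,-7 , - 6, - 8/7 , - 1,-3/13,0,1.08,3,3.57  ,  6, 7,  7 , 8, 8, 9]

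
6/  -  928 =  - 3/464 = - 0.01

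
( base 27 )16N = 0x392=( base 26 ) 194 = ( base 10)914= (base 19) 2a2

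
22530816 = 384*58674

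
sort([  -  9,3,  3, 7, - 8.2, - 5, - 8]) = [ - 9, - 8.2,  -  8, -5, 3,  3,7 ]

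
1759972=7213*244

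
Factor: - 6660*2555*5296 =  - 90118324800 =- 2^6*3^2*5^2*7^1 * 37^1*73^1*331^1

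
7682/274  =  3841/137  =  28.04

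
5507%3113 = 2394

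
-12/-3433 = 12/3433 = 0.00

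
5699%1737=488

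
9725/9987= 9725/9987 = 0.97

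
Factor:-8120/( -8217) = 2^3*3^ (- 2 ) * 5^1 * 7^1* 11^(-1 )*29^1*83^(-1)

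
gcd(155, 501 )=1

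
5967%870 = 747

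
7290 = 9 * 810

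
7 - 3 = 4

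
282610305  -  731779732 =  - 449169427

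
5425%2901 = 2524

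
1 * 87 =87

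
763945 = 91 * 8395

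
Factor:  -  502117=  - 7^1 * 11^1*6521^1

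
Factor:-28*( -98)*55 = 150920 =2^3*5^1*7^3*11^1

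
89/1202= 89/1202 = 0.07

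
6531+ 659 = 7190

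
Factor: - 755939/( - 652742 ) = 901/778 = 2^( - 1 )*17^1* 53^1*389^(-1) 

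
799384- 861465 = - 62081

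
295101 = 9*32789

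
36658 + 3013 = 39671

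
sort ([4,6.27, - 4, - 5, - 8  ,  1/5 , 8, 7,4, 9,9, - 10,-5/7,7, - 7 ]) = [ - 10, - 8, - 7, -5 , - 4, - 5/7,1/5,4,4,6.27,7,7  ,  8 , 9,9]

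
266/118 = 133/59 = 2.25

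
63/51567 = 21/17189 = 0.00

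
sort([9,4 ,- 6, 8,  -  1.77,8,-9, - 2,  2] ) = [ - 9, - 6,-2, - 1.77,2,4, 8, 8,9]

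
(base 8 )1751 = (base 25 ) 1F1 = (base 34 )tf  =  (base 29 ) 15F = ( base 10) 1001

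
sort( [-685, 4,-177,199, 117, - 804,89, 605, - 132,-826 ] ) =[ - 826, - 804,-685,-177, - 132,4, 89, 117,199,605] 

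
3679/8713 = 3679/8713 = 0.42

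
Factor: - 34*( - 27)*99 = 90882 = 2^1*3^5* 11^1*17^1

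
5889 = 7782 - 1893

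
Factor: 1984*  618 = 1226112 = 2^7 * 3^1*31^1*103^1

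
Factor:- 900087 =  - 3^1 * 19^1 * 15791^1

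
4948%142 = 120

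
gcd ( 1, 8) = 1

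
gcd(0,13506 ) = 13506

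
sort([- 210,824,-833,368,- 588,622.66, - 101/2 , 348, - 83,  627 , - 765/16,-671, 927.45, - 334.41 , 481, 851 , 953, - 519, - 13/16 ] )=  [ - 833, - 671, - 588, - 519, - 334.41, - 210, - 83  , -101/2, - 765/16, - 13/16,348,368,481 , 622.66,627,824 , 851,927.45,953]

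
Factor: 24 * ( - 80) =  - 1920  =  - 2^7*3^1*5^1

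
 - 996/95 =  - 11 + 49/95 = - 10.48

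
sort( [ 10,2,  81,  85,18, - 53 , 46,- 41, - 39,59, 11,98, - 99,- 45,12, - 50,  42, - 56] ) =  [ - 99, - 56, - 53 , - 50 , - 45, - 41, - 39,2, 10, 11,12 , 18 , 42, 46, 59, 81,85,  98 ]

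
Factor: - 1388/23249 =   -  4/67 =- 2^2*67^( - 1)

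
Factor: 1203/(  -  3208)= - 2^( - 3 )*3^1=- 3/8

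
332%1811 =332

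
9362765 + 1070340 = 10433105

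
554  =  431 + 123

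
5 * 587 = 2935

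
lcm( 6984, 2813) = 202536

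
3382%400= 182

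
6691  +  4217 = 10908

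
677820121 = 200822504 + 476997617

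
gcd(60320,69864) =8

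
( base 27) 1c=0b100111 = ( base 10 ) 39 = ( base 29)1A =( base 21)1i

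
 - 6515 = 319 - 6834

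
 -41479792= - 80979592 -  - 39499800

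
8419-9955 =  - 1536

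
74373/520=143 + 1/40  =  143.03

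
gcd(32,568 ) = 8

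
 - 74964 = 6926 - 81890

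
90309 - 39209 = 51100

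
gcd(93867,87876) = 3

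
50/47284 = 25/23642 = 0.00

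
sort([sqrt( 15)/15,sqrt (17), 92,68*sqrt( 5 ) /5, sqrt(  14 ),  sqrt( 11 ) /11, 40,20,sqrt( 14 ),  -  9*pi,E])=[ - 9*pi,sqrt( 15)/15,sqrt (11 ) /11, E,sqrt ( 14), sqrt(14),sqrt( 17), 20,68 * sqrt( 5)/5,40,92]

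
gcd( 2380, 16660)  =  2380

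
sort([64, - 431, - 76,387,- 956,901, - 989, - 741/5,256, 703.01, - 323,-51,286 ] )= [-989,  -  956, - 431, - 323, - 741/5, - 76, - 51,64,256, 286,387,  703.01, 901]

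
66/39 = 1+9/13 = 1.69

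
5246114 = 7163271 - 1917157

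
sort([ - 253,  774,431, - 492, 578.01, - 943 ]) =[ - 943, - 492, -253,431,578.01, 774]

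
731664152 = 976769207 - 245105055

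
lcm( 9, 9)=9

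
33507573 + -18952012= 14555561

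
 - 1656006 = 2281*( - 726)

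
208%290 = 208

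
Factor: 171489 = 3^1* 57163^1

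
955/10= 95 + 1/2 = 95.50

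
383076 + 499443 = 882519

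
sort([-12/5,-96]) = [-96,-12/5] 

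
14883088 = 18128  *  821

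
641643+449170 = 1090813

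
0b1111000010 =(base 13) 590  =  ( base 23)1IJ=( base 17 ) 35a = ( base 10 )962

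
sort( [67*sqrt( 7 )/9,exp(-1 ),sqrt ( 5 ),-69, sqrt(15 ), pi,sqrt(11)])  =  [-69 , exp( - 1),sqrt( 5 ),pi,  sqrt (11 ),sqrt(15),67*sqrt(7 )/9 ]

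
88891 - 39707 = 49184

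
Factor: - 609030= - 2^1*3^2*5^1*67^1 *101^1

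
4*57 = 228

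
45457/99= 459+16/99 = 459.16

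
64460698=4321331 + 60139367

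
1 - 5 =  - 4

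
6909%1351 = 154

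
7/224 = 1/32 = 0.03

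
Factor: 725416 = 2^3 * 90677^1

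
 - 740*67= -49580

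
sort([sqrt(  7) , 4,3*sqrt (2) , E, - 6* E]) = [-6 * E,sqrt(7 ), E, 4,3*sqrt( 2 ) ]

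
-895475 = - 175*5117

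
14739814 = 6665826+8073988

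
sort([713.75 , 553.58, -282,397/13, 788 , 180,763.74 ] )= [ - 282,  397/13,180, 553.58,  713.75, 763.74, 788 ] 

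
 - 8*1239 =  - 9912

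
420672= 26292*16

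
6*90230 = 541380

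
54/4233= 18/1411 = 0.01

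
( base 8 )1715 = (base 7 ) 2560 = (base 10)973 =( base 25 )1dn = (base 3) 1100001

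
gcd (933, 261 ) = 3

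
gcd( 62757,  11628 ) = 171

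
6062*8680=52618160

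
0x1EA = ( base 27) I4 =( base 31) fp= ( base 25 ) jf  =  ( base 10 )490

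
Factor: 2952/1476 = 2 = 2^1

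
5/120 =1/24  =  0.04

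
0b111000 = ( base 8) 70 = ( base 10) 56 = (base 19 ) 2I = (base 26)24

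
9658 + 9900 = 19558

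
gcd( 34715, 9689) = 1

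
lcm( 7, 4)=28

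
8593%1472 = 1233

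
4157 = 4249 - 92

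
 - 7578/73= - 104  +  14/73 = -103.81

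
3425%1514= 397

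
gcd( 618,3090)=618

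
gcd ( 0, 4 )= 4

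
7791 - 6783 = 1008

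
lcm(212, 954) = 1908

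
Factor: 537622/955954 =268811/477977=268811^1*477977^(- 1)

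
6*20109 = 120654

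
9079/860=9079/860 =10.56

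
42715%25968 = 16747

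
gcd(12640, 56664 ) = 8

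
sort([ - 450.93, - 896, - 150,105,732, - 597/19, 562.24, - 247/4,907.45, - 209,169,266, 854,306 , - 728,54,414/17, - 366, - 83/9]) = [ - 896, - 728, - 450.93, - 366, - 209, - 150, - 247/4 , - 597/19,- 83/9, 414/17,54, 105,169,266,306  ,  562.24,732,854,  907.45 ] 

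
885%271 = 72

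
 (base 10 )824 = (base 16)338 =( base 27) 13e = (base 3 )1010112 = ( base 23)1CJ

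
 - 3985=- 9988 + 6003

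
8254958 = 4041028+4213930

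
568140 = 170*3342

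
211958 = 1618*131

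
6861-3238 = 3623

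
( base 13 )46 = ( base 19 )31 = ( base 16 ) 3a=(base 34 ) 1o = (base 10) 58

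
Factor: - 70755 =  - 3^1*5^1* 53^1*89^1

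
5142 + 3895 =9037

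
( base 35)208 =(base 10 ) 2458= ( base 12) 150a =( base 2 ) 100110011010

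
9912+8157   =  18069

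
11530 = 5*2306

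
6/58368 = 1/9728= 0.00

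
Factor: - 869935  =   - 5^1 * 11^1*15817^1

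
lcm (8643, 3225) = 216075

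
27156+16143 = 43299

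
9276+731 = 10007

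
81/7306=81/7306 = 0.01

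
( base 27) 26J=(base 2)11001100111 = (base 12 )b47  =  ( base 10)1639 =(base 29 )1RF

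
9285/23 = 403 + 16/23 = 403.70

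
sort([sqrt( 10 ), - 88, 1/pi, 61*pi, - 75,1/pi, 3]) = [- 88,  -  75, 1/pi, 1/pi, 3, sqrt(10 ), 61 * pi] 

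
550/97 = 550/97 = 5.67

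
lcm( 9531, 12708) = 38124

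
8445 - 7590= 855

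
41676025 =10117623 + 31558402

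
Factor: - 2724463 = - 7^1 * 29^1*13421^1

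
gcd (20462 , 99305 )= 1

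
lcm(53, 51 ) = 2703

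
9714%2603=1905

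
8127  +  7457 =15584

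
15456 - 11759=3697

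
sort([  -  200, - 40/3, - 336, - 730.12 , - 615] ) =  [-730.12 , - 615 , - 336, - 200 , - 40/3 ]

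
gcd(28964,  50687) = 7241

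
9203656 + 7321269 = 16524925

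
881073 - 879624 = 1449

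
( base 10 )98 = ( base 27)3H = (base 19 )53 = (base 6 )242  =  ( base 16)62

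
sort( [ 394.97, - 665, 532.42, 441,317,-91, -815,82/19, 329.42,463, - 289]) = [- 815, - 665, - 289, - 91, 82/19, 317,329.42 , 394.97,441,463,532.42]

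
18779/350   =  53 +229/350 = 53.65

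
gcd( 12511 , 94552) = 1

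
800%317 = 166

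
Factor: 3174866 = 2^1 * 853^1*1861^1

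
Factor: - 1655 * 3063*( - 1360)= 6894200400  =  2^4*3^1*5^2*17^1*331^1*1021^1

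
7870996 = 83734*94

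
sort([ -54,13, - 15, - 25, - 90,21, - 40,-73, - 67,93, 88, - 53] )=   [ - 90, - 73, - 67, - 54,  -  53, - 40, - 25,  -  15, 13,21, 88, 93 ]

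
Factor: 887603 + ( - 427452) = 460151 = 71^1*6481^1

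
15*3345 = 50175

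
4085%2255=1830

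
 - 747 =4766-5513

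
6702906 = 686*9771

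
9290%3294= 2702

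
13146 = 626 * 21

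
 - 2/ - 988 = 1/494 = 0.00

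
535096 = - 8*( - 66887 ) 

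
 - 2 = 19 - 21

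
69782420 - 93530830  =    -  23748410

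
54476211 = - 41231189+95707400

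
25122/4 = 12561/2 = 6280.50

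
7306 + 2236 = 9542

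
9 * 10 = 90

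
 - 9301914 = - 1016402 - 8285512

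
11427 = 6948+4479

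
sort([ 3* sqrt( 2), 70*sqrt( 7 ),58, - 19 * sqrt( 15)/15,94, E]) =[ - 19*sqrt(15 )/15, E,3*sqrt (2), 58,94, 70*sqrt (7)] 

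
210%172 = 38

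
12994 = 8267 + 4727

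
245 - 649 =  - 404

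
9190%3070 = 3050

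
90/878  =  45/439 = 0.10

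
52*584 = 30368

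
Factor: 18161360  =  2^4 * 5^1*7^2*41^1 * 113^1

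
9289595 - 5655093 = 3634502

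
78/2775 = 26/925= 0.03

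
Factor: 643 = 643^1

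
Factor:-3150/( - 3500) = 2^(-1)*3^2 *5^( - 1) = 9/10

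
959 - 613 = 346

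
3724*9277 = 34547548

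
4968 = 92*54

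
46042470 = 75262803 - 29220333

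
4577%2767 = 1810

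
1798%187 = 115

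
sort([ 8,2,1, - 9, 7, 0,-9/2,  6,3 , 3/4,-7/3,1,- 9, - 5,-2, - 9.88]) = [ - 9.88, - 9,-9,-5,-9/2, - 7/3,-2,0,3/4,1,1,2, 3,6, 7, 8 ]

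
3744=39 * 96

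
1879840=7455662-5575822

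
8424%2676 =396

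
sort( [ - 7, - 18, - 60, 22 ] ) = [ - 60, - 18 , - 7, 22 ] 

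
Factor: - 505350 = -2^1*3^2*5^2*1123^1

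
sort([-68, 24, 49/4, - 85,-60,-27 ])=[-85,-68, - 60, - 27, 49/4,24 ]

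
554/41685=554/41685 = 0.01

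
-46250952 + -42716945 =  - 88967897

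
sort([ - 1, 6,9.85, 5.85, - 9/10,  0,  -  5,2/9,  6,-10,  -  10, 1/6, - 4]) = [ - 10, - 10, - 5, - 4 , - 1 , - 9/10,0, 1/6, 2/9,5.85, 6, 6, 9.85 ]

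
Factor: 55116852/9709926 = 2^1*  7^1*181^( - 1 ) * 8941^( - 1 )*656153^1 = 9186142/1618321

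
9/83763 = 1/9307 = 0.00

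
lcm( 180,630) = 1260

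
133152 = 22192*6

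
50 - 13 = 37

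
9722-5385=4337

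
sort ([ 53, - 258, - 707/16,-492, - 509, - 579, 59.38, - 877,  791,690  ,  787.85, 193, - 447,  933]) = [  -  877,-579, - 509,  -  492, - 447, - 258, - 707/16,  53,  59.38,193,690,787.85 , 791,933 ] 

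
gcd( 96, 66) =6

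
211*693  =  146223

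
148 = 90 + 58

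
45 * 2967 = 133515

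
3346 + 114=3460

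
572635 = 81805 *7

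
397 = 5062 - 4665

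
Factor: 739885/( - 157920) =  - 147977/31584   =  - 2^(-5 )*3^( - 1)* 7^( - 1 )*47^(-1) * 147977^1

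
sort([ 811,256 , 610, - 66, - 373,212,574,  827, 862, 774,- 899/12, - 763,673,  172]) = [ - 763, - 373, - 899/12, - 66, 172, 212,256,574,610 , 673,774,  811,827,862]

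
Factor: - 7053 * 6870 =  - 2^1*3^2*5^1 * 229^1*2351^1= - 48454110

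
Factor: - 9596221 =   -  23^1*417227^1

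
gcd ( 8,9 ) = 1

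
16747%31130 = 16747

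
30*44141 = 1324230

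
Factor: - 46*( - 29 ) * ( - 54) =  - 72036 = - 2^2*3^3*23^1*29^1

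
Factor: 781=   11^1*71^1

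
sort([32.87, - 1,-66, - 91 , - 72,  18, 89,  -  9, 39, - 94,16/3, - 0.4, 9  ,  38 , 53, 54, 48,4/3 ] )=[ - 94, - 91, - 72,  -  66, - 9, - 1, - 0.4, 4/3, 16/3, 9, 18, 32.87,38 , 39, 48,53, 54, 89 ]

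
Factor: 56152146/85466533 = 2^1*3^1*113^(-1)*479^( - 1)*1579^( - 1)*1979^1*4729^1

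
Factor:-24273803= -173^1*193^1*727^1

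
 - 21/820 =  - 1 + 799/820 = - 0.03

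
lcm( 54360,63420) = 380520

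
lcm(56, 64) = 448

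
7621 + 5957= 13578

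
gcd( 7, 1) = 1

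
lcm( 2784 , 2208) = 64032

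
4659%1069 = 383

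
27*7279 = 196533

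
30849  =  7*4407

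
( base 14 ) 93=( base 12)A9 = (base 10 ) 129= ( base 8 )201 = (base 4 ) 2001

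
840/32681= 840/32681 = 0.03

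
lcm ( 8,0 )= 0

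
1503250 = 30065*50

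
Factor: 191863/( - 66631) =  - 7^1*23^( - 1 )*2897^( - 1) * 27409^1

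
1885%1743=142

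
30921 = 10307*3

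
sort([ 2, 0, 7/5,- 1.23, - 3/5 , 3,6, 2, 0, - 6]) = [-6  ,  -  1.23, - 3/5,  0, 0, 7/5, 2 , 2 , 3,6] 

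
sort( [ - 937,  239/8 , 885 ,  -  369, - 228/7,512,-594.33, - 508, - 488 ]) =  [ - 937, - 594.33, - 508 ,- 488, - 369, - 228/7, 239/8 , 512,885 ] 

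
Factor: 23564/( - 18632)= - 43/34 = -2^( - 1)*17^( - 1)*43^1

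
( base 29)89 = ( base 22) AL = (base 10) 241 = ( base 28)8h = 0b11110001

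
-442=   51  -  493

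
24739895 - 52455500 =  - 27715605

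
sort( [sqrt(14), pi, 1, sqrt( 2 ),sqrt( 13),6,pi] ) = [ 1,sqrt( 2 ), pi,pi,  sqrt(13 ),  sqrt( 14 ),6] 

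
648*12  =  7776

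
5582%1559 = 905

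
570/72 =95/12=7.92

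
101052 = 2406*42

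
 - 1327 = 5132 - 6459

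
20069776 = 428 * 46892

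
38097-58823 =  -20726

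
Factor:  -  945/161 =-135/23 = -3^3*5^1*23^( - 1)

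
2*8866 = 17732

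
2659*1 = 2659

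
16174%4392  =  2998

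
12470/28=6235/14 = 445.36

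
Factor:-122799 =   -  3^1*40933^1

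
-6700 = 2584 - 9284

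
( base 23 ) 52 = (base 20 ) 5h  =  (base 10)117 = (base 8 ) 165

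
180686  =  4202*43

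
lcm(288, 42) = 2016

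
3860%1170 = 350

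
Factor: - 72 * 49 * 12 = - 42336=-2^5*3^3*7^2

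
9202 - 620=8582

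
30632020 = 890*34418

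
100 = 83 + 17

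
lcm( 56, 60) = 840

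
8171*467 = 3815857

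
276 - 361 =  - 85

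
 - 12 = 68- 80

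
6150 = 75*82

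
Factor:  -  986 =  - 2^1*17^1*29^1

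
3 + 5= 8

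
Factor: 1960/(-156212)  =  -2^1 * 5^1*797^(-1 ) = - 10/797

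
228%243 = 228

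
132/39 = 3  +  5/13 = 3.38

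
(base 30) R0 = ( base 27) 130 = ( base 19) 24C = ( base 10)810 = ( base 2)1100101010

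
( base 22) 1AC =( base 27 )qe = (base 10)716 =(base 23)183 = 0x2cc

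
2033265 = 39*52135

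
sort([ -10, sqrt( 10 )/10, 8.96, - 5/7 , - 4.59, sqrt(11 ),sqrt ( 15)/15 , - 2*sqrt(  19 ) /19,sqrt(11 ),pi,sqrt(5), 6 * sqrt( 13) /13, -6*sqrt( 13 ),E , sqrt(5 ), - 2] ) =[- 6*sqrt( 13 ), - 10 , - 4.59, - 2,-5/7, - 2*sqrt ( 19) /19, sqrt ( 15)/15, sqrt( 10) /10,6*sqrt(13)/13, sqrt( 5 ), sqrt(5),  E,pi,  sqrt ( 11), sqrt(11),8.96 ] 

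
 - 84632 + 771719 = 687087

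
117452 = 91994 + 25458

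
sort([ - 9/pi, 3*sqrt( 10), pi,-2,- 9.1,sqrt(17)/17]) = [ - 9.1,-9/pi, -2, sqrt(17)/17, pi, 3*sqrt ( 10 )]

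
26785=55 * 487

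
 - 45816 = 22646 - 68462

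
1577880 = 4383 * 360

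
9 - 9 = 0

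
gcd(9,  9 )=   9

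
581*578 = 335818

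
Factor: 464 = 2^4*29^1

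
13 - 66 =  - 53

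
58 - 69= - 11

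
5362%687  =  553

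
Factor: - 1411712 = -2^7* 41^1*269^1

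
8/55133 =8/55133 = 0.00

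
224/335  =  224/335= 0.67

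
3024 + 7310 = 10334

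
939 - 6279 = - 5340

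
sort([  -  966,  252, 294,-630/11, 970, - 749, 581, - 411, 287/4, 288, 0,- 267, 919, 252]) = [ - 966,  -  749, - 411, - 267, - 630/11, 0 , 287/4, 252, 252,  288 , 294, 581, 919, 970] 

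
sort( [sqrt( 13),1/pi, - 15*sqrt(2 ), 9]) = [ - 15*sqrt( 2),1/pi,sqrt( 13 ),9]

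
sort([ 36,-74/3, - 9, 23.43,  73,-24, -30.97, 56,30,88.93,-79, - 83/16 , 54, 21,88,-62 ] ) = [ - 79 , - 62,  -  30.97, - 74/3, - 24, - 9, - 83/16,21 , 23.43,30 , 36,54 , 56, 73  ,  88 , 88.93 ] 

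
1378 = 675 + 703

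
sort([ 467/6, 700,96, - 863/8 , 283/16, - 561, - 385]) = [ - 561, - 385, - 863/8,  283/16, 467/6, 96,700]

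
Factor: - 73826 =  - 2^1*36913^1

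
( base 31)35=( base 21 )4E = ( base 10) 98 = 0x62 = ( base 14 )70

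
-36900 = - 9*4100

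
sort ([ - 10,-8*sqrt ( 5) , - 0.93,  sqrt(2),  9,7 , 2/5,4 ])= [ - 8*sqrt(5 ),-10, - 0.93 , 2/5,sqrt( 2), 4, 7 , 9]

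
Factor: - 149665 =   -  5^1*37^1*809^1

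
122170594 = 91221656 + 30948938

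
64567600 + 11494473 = 76062073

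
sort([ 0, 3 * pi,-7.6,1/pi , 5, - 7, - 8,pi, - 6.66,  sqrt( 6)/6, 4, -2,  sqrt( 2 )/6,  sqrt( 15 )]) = [ - 8, - 7.6,-7, - 6.66, - 2, 0, sqrt(2 )/6,1/pi, sqrt(6) /6, pi,sqrt(15), 4, 5, 3*pi]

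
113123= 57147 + 55976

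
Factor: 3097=19^1 * 163^1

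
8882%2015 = 822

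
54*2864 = 154656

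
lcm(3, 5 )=15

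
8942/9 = 993+5/9 = 993.56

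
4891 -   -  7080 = 11971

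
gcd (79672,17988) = 4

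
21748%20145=1603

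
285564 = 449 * 636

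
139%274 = 139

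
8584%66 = 4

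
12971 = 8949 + 4022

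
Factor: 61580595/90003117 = 20526865/30001039= 5^1* 17^( - 1)*23^( - 1) * 277^( -2) * 4105373^1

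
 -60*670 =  -40200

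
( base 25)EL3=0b10010000111110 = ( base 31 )9K9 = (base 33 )8h5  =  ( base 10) 9278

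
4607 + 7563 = 12170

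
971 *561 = 544731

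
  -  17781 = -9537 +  - 8244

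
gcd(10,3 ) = 1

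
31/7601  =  31/7601 = 0.00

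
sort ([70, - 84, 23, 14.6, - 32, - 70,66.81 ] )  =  [ - 84 , - 70,-32,14.6,  23,66.81, 70]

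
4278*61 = 260958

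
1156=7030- 5874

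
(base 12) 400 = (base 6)2400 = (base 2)1001000000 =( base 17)1gf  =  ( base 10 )576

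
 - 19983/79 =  - 19983/79 = -252.95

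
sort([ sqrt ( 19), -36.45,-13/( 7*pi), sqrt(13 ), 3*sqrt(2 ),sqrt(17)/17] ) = [ - 36.45, - 13/( 7*pi),sqrt(17)/17,sqrt(13 ) , 3*sqrt(2),sqrt(19 )] 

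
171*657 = 112347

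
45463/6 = 7577  +  1/6= 7577.17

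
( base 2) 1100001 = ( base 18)57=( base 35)2r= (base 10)97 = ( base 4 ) 1201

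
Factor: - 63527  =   - 63527^1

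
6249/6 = 1041 + 1/2 = 1041.50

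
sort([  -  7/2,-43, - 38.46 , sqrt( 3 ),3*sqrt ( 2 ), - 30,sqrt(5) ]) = [-43,-38.46, - 30, - 7/2, sqrt(  3), sqrt(5 ),3 * sqrt( 2 ) ] 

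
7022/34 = 206 + 9/17= 206.53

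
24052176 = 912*26373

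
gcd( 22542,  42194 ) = 578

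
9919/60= 165 + 19/60=165.32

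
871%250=121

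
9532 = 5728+3804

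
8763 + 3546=12309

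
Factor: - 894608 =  - 2^4 * 11^1*13^1* 17^1*23^1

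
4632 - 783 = 3849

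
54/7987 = 54/7987= 0.01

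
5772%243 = 183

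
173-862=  -689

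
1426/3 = 1426/3  =  475.33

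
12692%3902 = 986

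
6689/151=44+45/151= 44.30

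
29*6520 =189080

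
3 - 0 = 3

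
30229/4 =7557+1/4 = 7557.25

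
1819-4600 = - 2781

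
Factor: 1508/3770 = 2/5= 2^1*5^(-1) 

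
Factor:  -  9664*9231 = - 2^6 *3^1 * 17^1 * 151^1*181^1 = - 89208384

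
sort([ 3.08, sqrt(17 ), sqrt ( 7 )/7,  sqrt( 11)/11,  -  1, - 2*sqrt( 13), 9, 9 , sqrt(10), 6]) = [- 2*sqrt( 13), - 1,  sqrt( 11)/11,sqrt( 7)/7,3.08,sqrt( 10 ), sqrt( 17), 6,9,9] 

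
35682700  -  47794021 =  - 12111321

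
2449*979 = 2397571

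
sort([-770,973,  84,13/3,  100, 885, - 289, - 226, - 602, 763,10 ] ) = [-770, - 602, - 289, - 226,13/3,10 , 84,  100, 763,885,973]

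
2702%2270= 432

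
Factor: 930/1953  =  10/21 = 2^1 * 3^( - 1)*5^1*7^(  -  1 )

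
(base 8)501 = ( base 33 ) 9o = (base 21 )f6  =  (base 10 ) 321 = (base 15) 166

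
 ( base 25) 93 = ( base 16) e4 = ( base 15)103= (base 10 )228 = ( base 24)9c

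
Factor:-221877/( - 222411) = 831/833 = 3^1*7^( - 2)*17^(-1 )*277^1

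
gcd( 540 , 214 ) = 2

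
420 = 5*84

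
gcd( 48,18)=6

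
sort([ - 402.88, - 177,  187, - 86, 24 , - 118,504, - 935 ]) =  [ - 935, - 402.88, - 177, - 118, - 86, 24, 187,  504]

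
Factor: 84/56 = 2^( - 1)*3^1 = 3/2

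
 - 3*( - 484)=1452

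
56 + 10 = 66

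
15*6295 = 94425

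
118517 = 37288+81229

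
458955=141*3255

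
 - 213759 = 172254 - 386013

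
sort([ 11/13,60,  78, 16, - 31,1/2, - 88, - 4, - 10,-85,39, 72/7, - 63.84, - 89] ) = [-89,  -  88, - 85, - 63.84, - 31 ,-10,  -  4, 1/2,11/13 , 72/7, 16 , 39,60 , 78] 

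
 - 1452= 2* ( - 726 ) 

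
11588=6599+4989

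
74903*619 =46364957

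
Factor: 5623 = 5623^1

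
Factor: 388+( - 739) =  - 3^3 * 13^1 =- 351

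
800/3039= 800/3039 = 0.26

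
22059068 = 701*31468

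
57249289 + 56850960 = 114100249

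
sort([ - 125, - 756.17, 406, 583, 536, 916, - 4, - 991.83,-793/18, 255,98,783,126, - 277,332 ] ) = [ - 991.83,- 756.17, - 277, - 125,-793/18, - 4, 98, 126, 255,332, 406, 536, 583, 783, 916]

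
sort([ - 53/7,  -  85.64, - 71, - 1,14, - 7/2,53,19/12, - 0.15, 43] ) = [ - 85.64, - 71, - 53/7, - 7/2, - 1, - 0.15,19/12,  14,43,53]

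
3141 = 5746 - 2605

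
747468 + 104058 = 851526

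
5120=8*640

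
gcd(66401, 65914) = 1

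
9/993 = 3/331 = 0.01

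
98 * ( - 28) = - 2744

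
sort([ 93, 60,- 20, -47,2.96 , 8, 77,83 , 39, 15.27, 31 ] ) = [-47, - 20,2.96, 8, 15.27, 31, 39,  60,77, 83,93]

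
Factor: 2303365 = 5^1*460673^1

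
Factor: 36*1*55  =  2^2*3^2 * 5^1 * 11^1 = 1980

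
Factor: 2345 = 5^1*7^1*67^1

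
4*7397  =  29588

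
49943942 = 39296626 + 10647316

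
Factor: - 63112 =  - 2^3*7^3 * 23^1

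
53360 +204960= 258320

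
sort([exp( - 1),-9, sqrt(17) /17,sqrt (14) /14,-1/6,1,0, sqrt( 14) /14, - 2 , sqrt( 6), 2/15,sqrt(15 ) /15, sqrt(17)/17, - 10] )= [- 10, - 9,-2,-1/6, 0,2/15,sqrt(17 )/17,sqrt( 17)/17, sqrt(15) /15,sqrt(14) /14,sqrt( 14) /14, exp(-1),1,sqrt(6 ) ] 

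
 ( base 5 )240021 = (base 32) 8HP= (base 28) B4P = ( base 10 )8761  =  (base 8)21071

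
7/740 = 7/740=0.01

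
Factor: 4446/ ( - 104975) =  - 18/425 = - 2^1*3^2*5^( - 2 )*17^(-1 )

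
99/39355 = 99/39355=0.00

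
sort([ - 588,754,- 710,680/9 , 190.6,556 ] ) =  [ - 710 ,-588, 680/9,  190.6, 556, 754]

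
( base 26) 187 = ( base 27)160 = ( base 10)891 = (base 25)1ag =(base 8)1573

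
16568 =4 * 4142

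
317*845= 267865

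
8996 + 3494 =12490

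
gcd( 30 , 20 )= 10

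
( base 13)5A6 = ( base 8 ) 1725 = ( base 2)1111010101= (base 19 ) 2DC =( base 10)981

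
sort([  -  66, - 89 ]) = [ - 89, - 66]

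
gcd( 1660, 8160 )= 20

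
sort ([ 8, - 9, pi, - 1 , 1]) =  [-9, - 1,1, pi,8]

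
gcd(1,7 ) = 1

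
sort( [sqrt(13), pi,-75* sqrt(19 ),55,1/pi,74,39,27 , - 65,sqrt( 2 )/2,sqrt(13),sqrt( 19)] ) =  [ -75*sqrt( 19 ),- 65,  1/pi,sqrt( 2 ) /2,pi, sqrt( 13),sqrt( 13),sqrt( 19),27,39 , 55,74 ]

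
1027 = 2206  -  1179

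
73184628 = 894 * 81862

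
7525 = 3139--4386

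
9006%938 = 564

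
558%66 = 30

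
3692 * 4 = 14768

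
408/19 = 408/19 = 21.47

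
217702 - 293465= - 75763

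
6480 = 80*81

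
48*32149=1543152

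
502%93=37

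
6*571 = 3426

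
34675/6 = 5779 +1/6=5779.17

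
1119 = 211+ 908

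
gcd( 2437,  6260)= 1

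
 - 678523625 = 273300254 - 951823879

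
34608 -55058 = - 20450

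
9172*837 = 7676964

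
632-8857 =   -  8225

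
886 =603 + 283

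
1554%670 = 214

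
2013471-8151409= - 6137938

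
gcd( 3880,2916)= 4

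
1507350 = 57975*26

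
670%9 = 4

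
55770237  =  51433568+4336669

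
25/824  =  25/824 = 0.03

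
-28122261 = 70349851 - 98472112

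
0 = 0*469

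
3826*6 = 22956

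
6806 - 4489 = 2317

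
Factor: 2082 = 2^1*3^1*347^1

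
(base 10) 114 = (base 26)4A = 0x72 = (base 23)4M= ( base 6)310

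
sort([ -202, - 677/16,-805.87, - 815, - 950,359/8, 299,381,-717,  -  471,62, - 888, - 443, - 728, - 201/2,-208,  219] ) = [-950,  -  888, - 815, - 805.87, - 728, - 717, - 471, - 443, - 208,- 202,- 201/2, - 677/16, 359/8, 62, 219 , 299, 381]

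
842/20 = 421/10 = 42.10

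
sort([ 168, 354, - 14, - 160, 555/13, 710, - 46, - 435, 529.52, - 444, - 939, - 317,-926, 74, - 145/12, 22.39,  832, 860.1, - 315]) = [ - 939, - 926, - 444,-435, - 317, - 315,- 160,-46  , - 14, - 145/12, 22.39,555/13, 74,  168, 354 , 529.52, 710, 832, 860.1 ] 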